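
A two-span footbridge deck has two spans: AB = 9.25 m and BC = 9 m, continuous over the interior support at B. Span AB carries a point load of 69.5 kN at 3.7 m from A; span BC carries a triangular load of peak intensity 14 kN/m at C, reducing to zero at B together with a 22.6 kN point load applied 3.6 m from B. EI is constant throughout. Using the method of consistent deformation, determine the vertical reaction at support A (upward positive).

R_A = 30.17 kN

Release continuity at B by inserting a hinge; the redundant is the internal moment M_B. The primary structure is two simply-supported spans AB and BC.
Rotations at B on the released spans (each span's end-slope, ×1/EI):
  span AB: point load 69.5 at a = 3.7: Pab(L + a)/(6LEI) = 333/EI
  span BC: triangular load, peak 14: 7w₀L³/(360EI) = 198.4/EI
  span BC: point load 22.6 at a = 3.6: Pab(L + b)/(6LEI) = 117.2/EI
  relative rotation θ_0 = (333 + 315.6)/EI = 648.6/EI
A unit hogging moment at B produces rotation L₁/(3EI) + L₂/(3EI) = 6.083/EI.
Slope continuity at B: θ_0 = M_B·6.083/EI, so M_B = 648.6/6.083 = 106.6 kN·m (hogging).
Span AB, ΣM about A with M_B applied at B: R_B^{AB}·9.25 = 257.1 + 106.6, so R_B^{AB} = 39.33 kN and R_A = 69.5 − 39.33 = 30.17 kN.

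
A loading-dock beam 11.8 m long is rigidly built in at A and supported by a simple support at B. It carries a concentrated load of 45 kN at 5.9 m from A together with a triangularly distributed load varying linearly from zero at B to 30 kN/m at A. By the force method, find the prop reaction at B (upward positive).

R_B = 49.46 kN

Choose R_B as the redundant. The primary structure is the cantilever fixed at A.
Free-end deflection of the primary structure under the applied loading (downward +):
  point load 45 at a = 5.9: Pa²(3L − a)/(6EI) = 7702/EI
  triangular load, peak 30 at the fixed end: w₀L⁴/(30EI) = 19388/EI
  δ_0 = 27089/EI
Tip deflection under a unit load at B: L³/(3EI) = 547.7/EI.
Compatibility at B: δ_0 − R_B·δ_{BB} = 0, so R_B = 27089/547.7 = 49.46 kN.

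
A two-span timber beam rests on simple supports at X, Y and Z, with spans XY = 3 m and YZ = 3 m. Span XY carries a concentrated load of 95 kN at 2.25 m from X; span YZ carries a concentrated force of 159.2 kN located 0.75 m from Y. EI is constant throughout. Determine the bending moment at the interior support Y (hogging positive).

M_Y = 62.56 kN·m

Take M_Y as the redundant. Released structure: two simple spans XY and YZ with a hinge at Y.
End slopes at the hinge Y, treating each span as simply supported:
  span XY: point load 95 at a = 2.25: Pab(L + a)/(6LEI) = 46.76/EI
  span YZ: point load 159.2 at a = 0.75: Pab(L + b)/(6LEI) = 78.36/EI
  relative rotation θ_0 = (46.76 + 78.36)/EI = 125.1/EI
A unit hogging moment at Y produces rotation L₁/(3EI) + L₂/(3EI) = 2/EI.
Compatibility: M_Y·(L₁+L₂)/(3EI) = θ_0, giving M_Y = 62.56 kN·m (hogging).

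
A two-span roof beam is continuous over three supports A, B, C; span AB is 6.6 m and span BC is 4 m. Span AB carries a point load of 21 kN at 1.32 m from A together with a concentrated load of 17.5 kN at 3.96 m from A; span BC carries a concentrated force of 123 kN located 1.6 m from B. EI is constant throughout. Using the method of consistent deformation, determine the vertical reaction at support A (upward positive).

Take M_B as the redundant. Released structure: two simple spans AB and BC with a hinge at B.
Discontinuity in slope at B on the released structure — sum the simple-span end rotations:
  span AB: point load 21 at a = 1.32: Pab(L + a)/(6LEI) = 29.27/EI
  span AB: point load 17.5 at a = 3.96: Pab(L + a)/(6LEI) = 48.79/EI
  span BC: point load 123 at a = 1.6: Pab(L + b)/(6LEI) = 126/EI
  relative rotation θ_0 = (78.06 + 126)/EI = 204/EI
A unit hogging moment at B produces rotation L₁/(3EI) + L₂/(3EI) = 3.533/EI.
Compatibility: M_B·(L₁+L₂)/(3EI) = θ_0, giving M_B = 57.74 kN·m (hogging).
Span AB, ΣM about A with M_B applied at B: R_B^{AB}·6.6 = 97.02 + 57.74, so R_B^{AB} = 23.45 kN and R_A = 38.5 − 23.45 = 15.05 kN.

R_A = 15.05 kN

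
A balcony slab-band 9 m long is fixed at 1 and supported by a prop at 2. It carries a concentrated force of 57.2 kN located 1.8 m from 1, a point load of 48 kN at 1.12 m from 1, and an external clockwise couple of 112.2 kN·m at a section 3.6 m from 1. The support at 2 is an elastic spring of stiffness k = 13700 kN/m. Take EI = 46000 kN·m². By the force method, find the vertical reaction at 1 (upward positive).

R_1 = 89.18 kN

Remove the prop at 2; the released (primary) structure is a cantilever built in at 1.
Primary-structure tip deflection at 2 by superposition:
  point load 57.2 at a = 1.8: Pa²(3L − a)/(6EI) = 778.4/EI
  point load 48 at a = 1.12: Pa²(3L − a)/(6EI) = 259.7/EI
  clockwise couple 112.2 at a = 3.6: M₀a(2L − a)/(2EI) = 2908/EI
  δ_0 = 3946/EI
Flexibility coefficient — unit upward force at 2: δ_{22} = L³/(3EI) = 243/EI.
With EI = 46000 kN·m²: δ_0 = 0.085789 m and δ_{22} = 0.005283 m/kN.
Compatibility — the spring shortens by R_2/k under the reaction it provides: δ_0 − R_2·δ_{22} = R_2/k. With 1/k = 0.000073 m/kN, R_2 = δ_0 / (δ_{22} + 1/k) = 0.085789 / (0.005283 + 0.000073) = 16.02 kN.
Vertical equilibrium: R_1 = ΣP − R_2 = 105.2 − 16.02 = 89.18 kN.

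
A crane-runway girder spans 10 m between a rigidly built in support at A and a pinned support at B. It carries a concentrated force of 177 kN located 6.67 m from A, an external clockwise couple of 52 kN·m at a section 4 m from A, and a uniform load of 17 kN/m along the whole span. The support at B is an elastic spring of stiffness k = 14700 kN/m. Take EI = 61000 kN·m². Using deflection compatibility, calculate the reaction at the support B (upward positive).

Remove the prop at B; the released (primary) structure is a cantilever built in at A.
Downward deflection at the released point B due to the loads:
  point load 177 at a = 6.67: Pa²(3L − a)/(6EI) = 30619/EI
  clockwise couple 52 at a = 4: M₀a(2L − a)/(2EI) = 1664/EI
  UDL 17: wL⁴/(8EI) = 21250/EI
  δ_0 = 53533/EI
Flexibility coefficient — unit upward force at B: δ_{BB} = L³/(3EI) = 333.3/EI.
With EI = 61000 kN·m²: δ_0 = 0.87759 m and δ_{BB} = 0.005464 m/kN.
Compatibility — the spring shortens by R_B/k under the reaction it provides: δ_0 − R_B·δ_{BB} = R_B/k. With 1/k = 0.000068 m/kN, R_B = δ_0 / (δ_{BB} + 1/k) = 0.87759 / (0.005464 + 0.000068) = 158.6 kN.

R_B = 158.6 kN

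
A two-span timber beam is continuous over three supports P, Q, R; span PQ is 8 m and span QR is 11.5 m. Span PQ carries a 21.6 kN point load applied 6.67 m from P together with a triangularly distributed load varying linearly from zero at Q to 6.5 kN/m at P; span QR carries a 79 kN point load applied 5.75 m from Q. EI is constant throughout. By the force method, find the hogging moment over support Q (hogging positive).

M_Q = 119.4 kN·m

Insert a hinge at Q; M_Q is the redundant, and each span becomes simply supported.
Rotations at Q on the released spans (each span's end-slope, ×1/EI):
  span PQ: point load 21.6 at a = 6.67: Pab(L + a)/(6LEI) = 58.56/EI
  span PQ: triangular load, peak 6.5: 7w₀L³/(360EI) = 64.71/EI
  span QR: point load 79 at a = 5.75: Pab(L + b)/(6LEI) = 653/EI
  relative rotation θ_0 = (123.3 + 653)/EI = 776.3/EI
A unit hogging moment at Q produces rotation L₁/(3EI) + L₂/(3EI) = 6.5/EI.
Slope continuity at Q: θ_0 = M_Q·6.5/EI, so M_Q = 776.3/6.5 = 119.4 kN·m (hogging).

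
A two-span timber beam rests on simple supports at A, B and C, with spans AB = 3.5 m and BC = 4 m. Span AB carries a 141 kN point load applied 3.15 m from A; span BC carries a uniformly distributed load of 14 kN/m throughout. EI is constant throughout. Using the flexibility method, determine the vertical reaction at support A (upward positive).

Release continuity at B by inserting a hinge; the redundant is the internal moment M_B. The primary structure is two simply-supported spans AB and BC.
Rotations at B on the released spans (each span's end-slope, ×1/EI):
  span AB: point load 141 at a = 3.15: Pab(L + a)/(6LEI) = 49.23/EI
  span BC: UDL 14: wL³/(24EI) = 37.33/EI
  relative rotation θ_0 = (49.23 + 37.33)/EI = 86.56/EI
A unit hogging moment at B produces rotation L₁/(3EI) + L₂/(3EI) = 2.5/EI.
Compatibility: M_B·(L₁+L₂)/(3EI) = θ_0, giving M_B = 34.62 kN·m (hogging).
Span AB, ΣM about A with M_B applied at B: R_B^{AB}·3.5 = 444.1 + 34.62, so R_B^{AB} = 136.8 kN and R_A = 141 − 136.8 = 4.207 kN.

R_A = 4.207 kN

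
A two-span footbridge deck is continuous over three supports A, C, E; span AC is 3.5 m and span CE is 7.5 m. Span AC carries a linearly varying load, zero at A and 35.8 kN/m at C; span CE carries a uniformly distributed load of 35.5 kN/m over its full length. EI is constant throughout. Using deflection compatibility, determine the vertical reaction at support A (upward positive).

Take M_C as the redundant. Released structure: two simple spans AC and CE with a hinge at C.
Rotations at C on the released spans (each span's end-slope, ×1/EI):
  span AC: triangular load, peak 35.8: w₀L³/(45EI) = 34.11/EI
  span CE: UDL 35.5: wL³/(24EI) = 624/EI
  relative rotation θ_0 = (34.11 + 624)/EI = 658.1/EI
A unit hogging moment at C produces rotation L₁/(3EI) + L₂/(3EI) = 3.667/EI.
Slope continuity at C: θ_0 = M_C·3.667/EI, so M_C = 658.1/3.667 = 179.5 kN·m (hogging).
Span AC, ΣM about A with M_C applied at C: R_C^{AC}·3.5 = 146.2 + 179.5, so R_C^{AC} = 93.05 kN and R_A = 62.65 − 93.05 = -30.4 kN.

R_A = -30.4 kN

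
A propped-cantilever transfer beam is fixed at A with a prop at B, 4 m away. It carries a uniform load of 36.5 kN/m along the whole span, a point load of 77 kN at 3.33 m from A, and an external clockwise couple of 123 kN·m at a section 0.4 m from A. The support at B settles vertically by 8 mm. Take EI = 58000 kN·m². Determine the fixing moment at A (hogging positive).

M_A = 273 kN·m

Choose R_B as the redundant. The primary structure is the cantilever fixed at A.
Deflection at B on the released cantilever, summing each load's contribution:
  UDL 36.5: wL⁴/(8EI) = 1168/EI
  point load 77 at a = 3.33: Pa²(3L − a)/(6EI) = 1234/EI
  clockwise couple 123 at a = 0.4: M₀a(2L − a)/(2EI) = 187/EI
  δ_0 = 2589/EI
Flexibility coefficient — unit upward force at B: δ_{BB} = L³/(3EI) = 21.33/EI.
With EI = 58000 kN·m²: δ_0 = 0.044634 m and δ_{BB} = 0.000368 m/kN.
Compatibility — the beam at B must follow the support down by 0.008 m: δ_0 − R_B·δ_{BB} = 0.008, so R_B = (0.044634 − 0.008)/0.000368 = 99.6 kN.
Moment equilibrium about A: M_A = Σ(load moments about A) − R_B·L = 671.4 − 99.6×4 = 273 kN·m.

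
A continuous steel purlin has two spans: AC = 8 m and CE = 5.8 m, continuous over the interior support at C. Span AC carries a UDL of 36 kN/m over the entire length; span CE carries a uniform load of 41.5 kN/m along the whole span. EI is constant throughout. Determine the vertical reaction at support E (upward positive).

Release continuity at C by inserting a hinge; the redundant is the internal moment M_C. The primary structure is two simply-supported spans AC and CE.
Discontinuity in slope at C on the released structure — sum the simple-span end rotations:
  span AC: UDL 36: wL³/(24EI) = 768/EI
  span CE: UDL 41.5: wL³/(24EI) = 337.4/EI
  relative rotation θ_0 = (768 + 337.4)/EI = 1105/EI
A unit hogging moment at C produces rotation L₁/(3EI) + L₂/(3EI) = 4.6/EI.
Compatibility: M_C·(L₁+L₂)/(3EI) = θ_0, giving M_C = 240.3 kN·m (hogging).
Span CE, ΣM about E: R_C^{CE}·5.8 = 698 + 240.3, so R_C^{CE} = 161.8 kN and R_E = 240.7 − 161.8 = 78.92 kN.

R_E = 78.92 kN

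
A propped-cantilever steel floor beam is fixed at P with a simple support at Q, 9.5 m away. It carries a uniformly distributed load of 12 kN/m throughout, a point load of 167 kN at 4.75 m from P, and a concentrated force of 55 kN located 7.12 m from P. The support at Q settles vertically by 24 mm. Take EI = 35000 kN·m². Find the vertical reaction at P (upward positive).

Take the reaction at Q as the redundant and release it; the primary structure is a cantilever fixed at P.
Deflection at Q on the released cantilever, summing each load's contribution:
  UDL 12: wL⁴/(8EI) = 12218/EI
  point load 167 at a = 4.75: Pa²(3L − a)/(6EI) = 14915/EI
  point load 55 at a = 7.12: Pa²(3L − a)/(6EI) = 9935/EI
  δ_0 = 37068/EI
Flexibility coefficient — unit upward force at Q: δ_{QQ} = L³/(3EI) = 285.8/EI.
With EI = 35000 kN·m²: δ_0 = 1.0591 m and δ_{QQ} = 0.008165 m/kN.
Compatibility — the beam at Q must follow the support down by 0.024 m: δ_0 − R_Q·δ_{QQ} = 0.024, so R_Q = (1.0591 − 0.024)/0.008165 = 126.8 kN.
Vertical equilibrium: R_P = ΣP − R_Q = 336 − 126.8 = 209.2 kN.

R_P = 209.2 kN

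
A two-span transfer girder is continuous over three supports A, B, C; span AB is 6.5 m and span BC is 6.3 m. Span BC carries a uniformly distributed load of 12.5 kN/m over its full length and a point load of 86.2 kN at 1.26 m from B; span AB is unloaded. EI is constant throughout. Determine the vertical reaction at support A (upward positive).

Take M_B as the redundant. Released structure: two simple spans AB and BC with a hinge at B.
End slopes at the hinge B, treating each span as simply supported:
  span BC: UDL 12.5: wL³/(24EI) = 130.2/EI
  span BC: point load 86.2 at a = 1.26: Pab(L + b)/(6LEI) = 164.2/EI
  relative rotation θ_0 = (0 + 294.5)/EI = 294.5/EI
A unit hogging moment at B produces rotation L₁/(3EI) + L₂/(3EI) = 4.267/EI.
Compatibility: M_B·(L₁+L₂)/(3EI) = θ_0, giving M_B = 69.01 kN·m (hogging).
Span AB, ΣM about A with M_B applied at B: R_B^{AB}·6.5 = 0 + 69.01, so R_B^{AB} = 10.62 kN and R_A = 0 − 10.62 = -10.62 kN.

R_A = -10.62 kN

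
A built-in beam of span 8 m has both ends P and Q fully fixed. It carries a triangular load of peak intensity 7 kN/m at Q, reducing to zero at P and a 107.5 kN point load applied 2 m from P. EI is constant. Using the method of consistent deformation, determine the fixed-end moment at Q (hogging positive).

M_Q = 62.71 kN·m

Release both end moments; the primary structure is a simply-supported span PQ with redundants M_P and M_Q.
On the primary (simply-supported) span, the end slopes from the loading are:
  at P: triangular load, peak 7: 7w₀L³/(360EI) = 69.69/EI
  at Q: triangular load, peak 7: w₀L³/(45EI) = 79.64/EI
  at P: point load 107.5 at a = 2: Pab(L + b)/(6LEI) = 376.2/EI
  at Q: point load 107.5 at a = 2: Pab(L + a)/(6LEI) = 268.8/EI
  θ_P0 = 445.9/EI,  θ_Q0 = 348.4/EI
Flexibility coefficients: a unit moment at one end gives L/(3EI) there and L/(6EI) at the far end, so f₁₁ = f₂₂ = 2.667/EI and f₁₂ = f₂₁ = 1.333/EI.
Compatibility — zero rotation at each built-in end:
  2.667 M_P + 1.333 M_Q = 445.9
  1.333 M_P + 2.667 M_Q = 348.4
Solving the pair gives M_P = 135.9 kN·m and M_Q = 62.71 kN·m (hogging).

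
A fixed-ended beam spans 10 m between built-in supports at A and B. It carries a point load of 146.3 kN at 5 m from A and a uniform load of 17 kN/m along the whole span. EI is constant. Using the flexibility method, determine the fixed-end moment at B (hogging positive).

Release both end moments; the primary structure is a simply-supported span AB with redundants M_A and M_B.
Simple-span end rotations at A and B under the given loads:
  at A: point load 146.3 at a = 5: Pab(L + b)/(6LEI) = 914.4/EI
  at B: point load 146.3 at a = 5: Pab(L + a)/(6LEI) = 914.4/EI
  at A: UDL 17: wL³/(24EI) = 708.3/EI
  at B: UDL 17: wL³/(24EI) = 708.3/EI
  θ_A0 = 1623/EI,  θ_B0 = 1623/EI
Flexibility coefficients: a unit moment at one end gives L/(3EI) there and L/(6EI) at the far end, so f₁₁ = f₂₂ = 3.333/EI and f₁₂ = f₂₁ = 1.667/EI.
Compatibility — zero rotation at each built-in end:
  3.333 M_A + 1.667 M_B = 1623
  1.667 M_A + 3.333 M_B = 1623
Solving the pair gives M_A = 324.5 kN·m and M_B = 324.5 kN·m (hogging).

M_B = 324.5 kN·m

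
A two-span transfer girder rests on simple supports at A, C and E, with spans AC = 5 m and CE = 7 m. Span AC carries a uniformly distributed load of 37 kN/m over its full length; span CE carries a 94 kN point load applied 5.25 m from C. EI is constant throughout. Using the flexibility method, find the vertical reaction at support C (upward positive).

Release continuity at C by inserting a hinge; the redundant is the internal moment M_C. The primary structure is two simply-supported spans AC and CE.
End slopes at the hinge C, treating each span as simply supported:
  span AC: UDL 37: wL³/(24EI) = 192.7/EI
  span CE: point load 94 at a = 5.25: Pab(L + b)/(6LEI) = 179.9/EI
  relative rotation θ_0 = (192.7 + 179.9)/EI = 372.6/EI
A unit hogging moment at C produces rotation L₁/(3EI) + L₂/(3EI) = 4/EI.
Slope continuity at C: θ_0 = M_C·4/EI, so M_C = 372.6/4 = 93.16 kN·m (hogging).
Span AC, ΣM about A with M_C applied at C: R_C^{AC}·5 = 462.5 + 93.16, so R_C^{AC} = 111.1 kN and R_A = 185 − 111.1 = 73.87 kN.
Span CE, ΣM about E: R_C^{CE}·7 = 164.5 + 93.16, so R_C^{CE} = 36.81 kN and R_E = 94 − 36.81 = 57.19 kN.
R_C = 111.1 + 36.81 = 147.9 kN.

R_C = 147.9 kN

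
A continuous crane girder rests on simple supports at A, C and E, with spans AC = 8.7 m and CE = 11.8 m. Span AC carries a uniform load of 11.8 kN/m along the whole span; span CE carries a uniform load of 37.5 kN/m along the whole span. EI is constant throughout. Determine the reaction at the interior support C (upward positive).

R_C = 357.1 kN

Take M_C as the redundant. Released structure: two simple spans AC and CE with a hinge at C.
Discontinuity in slope at C on the released structure — sum the simple-span end rotations:
  span AC: UDL 11.8: wL³/(24EI) = 323.8/EI
  span CE: UDL 37.5: wL³/(24EI) = 2567/EI
  relative rotation θ_0 = (323.8 + 2567)/EI = 2891/EI
A unit hogging moment at C produces rotation L₁/(3EI) + L₂/(3EI) = 6.833/EI.
Slope continuity at C: θ_0 = M_C·6.833/EI, so M_C = 2891/6.833 = 423.1 kN·m (hogging).
Span AC, ΣM about A with M_C applied at C: R_C^{AC}·8.7 = 446.6 + 423.1, so R_C^{AC} = 99.96 kN and R_A = 102.7 − 99.96 = 2.701 kN.
Span CE, ΣM about E: R_C^{CE}·11.8 = 2611 + 423.1, so R_C^{CE} = 257.1 kN and R_E = 442.5 − 257.1 = 185.4 kN.
R_C = 99.96 + 257.1 = 357.1 kN.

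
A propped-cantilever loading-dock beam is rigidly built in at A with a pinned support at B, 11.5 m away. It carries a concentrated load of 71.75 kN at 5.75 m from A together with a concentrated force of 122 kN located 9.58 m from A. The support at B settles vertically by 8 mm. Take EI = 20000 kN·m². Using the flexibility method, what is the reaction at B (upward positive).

R_B = 113.8 kN

Remove the prop at B; the released (primary) structure is a cantilever built in at A.
Free-end deflection of the primary structure under the applied loading (downward +):
  point load 71.75 at a = 5.75: Pa²(3L − a)/(6EI) = 11367/EI
  point load 122 at a = 9.58: Pa²(3L − a)/(6EI) = 46504/EI
  δ_0 = 57871/EI
Flexibility coefficient — unit upward force at B: δ_{BB} = L³/(3EI) = 507/EI.
With EI = 20000 kN·m²: δ_0 = 2.8935 m and δ_{BB} = 0.025348 m/kN.
Compatibility — the beam at B must follow the support down by 0.008 m: δ_0 − R_B·δ_{BB} = 0.008, so R_B = (2.8935 − 0.008)/0.025348 = 113.8 kN.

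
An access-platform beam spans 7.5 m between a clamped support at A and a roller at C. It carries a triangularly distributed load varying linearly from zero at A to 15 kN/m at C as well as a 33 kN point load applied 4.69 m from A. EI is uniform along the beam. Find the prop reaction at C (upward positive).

Remove the prop at C; the released (primary) structure is a cantilever built in at A.
Free-end deflection of the primary structure under the applied loading (downward +):
  triangular load, peak 15 at the free end: 11w₀L⁴/(120EI) = 4351/EI
  point load 33 at a = 4.69: Pa²(3L − a)/(6EI) = 2155/EI
  δ_0 = 6505/EI
Tip deflection under a unit load at C: L³/(3EI) = 140.6/EI.
The prop prevents deflection at C: R_C = δ_0/δ_{CC} = 6505/140.6 = 46.26 kN.

R_C = 46.26 kN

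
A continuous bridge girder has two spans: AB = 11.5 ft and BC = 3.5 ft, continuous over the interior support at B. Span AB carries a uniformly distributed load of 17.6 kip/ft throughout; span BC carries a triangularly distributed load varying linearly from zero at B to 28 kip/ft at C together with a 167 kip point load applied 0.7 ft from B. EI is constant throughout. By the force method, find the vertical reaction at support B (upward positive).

R_B = 343.3 kip

Insert a hinge at B; M_B is the redundant, and each span becomes simply supported.
End slopes at the hinge B, treating each span as simply supported:
  span AB: UDL 17.6: wL³/(24EI) = 1115/EI
  span BC: triangular load, peak 28: 7w₀L³/(360EI) = 23.34/EI
  span BC: point load 167 at a = 0.7: Pab(L + b)/(6LEI) = 98.2/EI
  relative rotation θ_0 = (1115 + 121.5)/EI = 1237/EI
A unit hogging moment at B produces rotation L₁/(3EI) + L₂/(3EI) = 5/EI.
Slope continuity at B: θ_0 = M_B·5/EI, so M_B = 1237/5 = 247.4 kip·ft (hogging).
Span AB, ΣM about A with M_B applied at B: R_B^{AB}·11.5 = 1164 + 247.4, so R_B^{AB} = 122.7 kip and R_A = 202.4 − 122.7 = 79.69 kip.
Span BC, ΣM about C: R_B^{BC}·3.5 = 524.8 + 247.4, so R_B^{BC} = 220.6 kip and R_C = 216 − 220.6 = -4.61 kip.
R_B = 122.7 + 220.6 = 343.3 kip.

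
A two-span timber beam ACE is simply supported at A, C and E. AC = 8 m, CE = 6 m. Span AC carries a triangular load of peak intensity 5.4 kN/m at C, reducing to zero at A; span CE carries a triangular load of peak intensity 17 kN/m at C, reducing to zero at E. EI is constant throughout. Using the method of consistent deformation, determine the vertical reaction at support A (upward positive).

Release continuity at C by inserting a hinge; the redundant is the internal moment M_C. The primary structure is two simply-supported spans AC and CE.
Discontinuity in slope at C on the released structure — sum the simple-span end rotations:
  span AC: triangular load, peak 5.4: w₀L³/(45EI) = 61.44/EI
  span CE: triangular load, peak 17: w₀L³/(45EI) = 81.6/EI
  relative rotation θ_0 = (61.44 + 81.6)/EI = 143/EI
A unit hogging moment at C produces rotation L₁/(3EI) + L₂/(3EI) = 4.667/EI.
Compatibility: M_C·(L₁+L₂)/(3EI) = θ_0, giving M_C = 30.65 kN·m (hogging).
Span AC, ΣM about A with M_C applied at C: R_C^{AC}·8 = 115.2 + 30.65, so R_C^{AC} = 18.23 kN and R_A = 21.6 − 18.23 = 3.369 kN.

R_A = 3.369 kN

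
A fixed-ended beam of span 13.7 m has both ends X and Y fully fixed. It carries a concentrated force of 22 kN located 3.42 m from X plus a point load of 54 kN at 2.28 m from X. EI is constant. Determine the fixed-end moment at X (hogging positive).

M_X = 127.9 kN·m

Release both end moments; the primary structure is a simply-supported span XY with redundants M_X and M_Y.
Simple-span end rotations at X and Y under the given loads:
  at X: point load 22 at a = 3.42: Pab(L + b)/(6LEI) = 225.6/EI
  at Y: point load 22 at a = 3.42: Pab(L + a)/(6LEI) = 161.1/EI
  at X: point load 54 at a = 2.28: Pab(L + b)/(6LEI) = 429.7/EI
  at Y: point load 54 at a = 2.28: Pab(L + a)/(6LEI) = 273.3/EI
  θ_X0 = 655.3/EI,  θ_Y0 = 434.4/EI
Flexibility coefficients: a unit moment at one end gives L/(3EI) there and L/(6EI) at the far end, so f₁₁ = f₂₂ = 4.567/EI and f₁₂ = f₂₁ = 2.283/EI.
Compatibility — zero rotation at each built-in end:
  4.567 M_X + 2.283 M_Y = 655.3
  2.283 M_X + 4.567 M_Y = 434.4
Solving the pair gives M_X = 127.9 kN·m and M_Y = 31.17 kN·m (hogging).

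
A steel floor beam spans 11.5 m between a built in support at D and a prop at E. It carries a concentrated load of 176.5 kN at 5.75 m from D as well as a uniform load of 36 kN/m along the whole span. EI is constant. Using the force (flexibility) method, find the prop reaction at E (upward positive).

R_E = 210.4 kN

Choose R_E as the redundant. The primary structure is the cantilever fixed at D.
Deflection at E on the released cantilever, summing each load's contribution:
  point load 176.5 at a = 5.75: Pa²(3L − a)/(6EI) = 27962/EI
  UDL 36: wL⁴/(8EI) = 78705/EI
  δ_0 = 106667/EI
Tip deflection under a unit load at E: L³/(3EI) = 507/EI.
The prop prevents deflection at E: R_E = δ_0/δ_{EE} = 106667/507 = 210.4 kN.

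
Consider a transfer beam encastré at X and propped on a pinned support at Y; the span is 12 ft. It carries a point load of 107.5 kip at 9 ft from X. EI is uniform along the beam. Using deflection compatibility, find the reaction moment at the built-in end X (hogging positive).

Take the reaction at Y as the redundant and release it; the primary structure is a cantilever fixed at X.
Free-end deflection of the primary structure under the applied loading (downward +):
  point load 107.5 at a = 9: Pa²(3L − a)/(6EI) = 39184/EI
Tip deflection under a unit load at Y: L³/(3EI) = 576/EI.
Compatibility at Y: δ_0 − R_Y·δ_{YY} = 0, so R_Y = 39184/576 = 68.03 kip.
Moment equilibrium about X: M_X = Σ(load moments about X) − R_Y·L = 967.5 − 68.03×12 = 151.2 kip·ft.

M_X = 151.2 kip·ft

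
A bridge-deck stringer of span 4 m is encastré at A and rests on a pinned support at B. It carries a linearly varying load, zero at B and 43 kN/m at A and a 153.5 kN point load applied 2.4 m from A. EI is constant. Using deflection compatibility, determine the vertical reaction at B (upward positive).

R_B = 83.51 kN

Choose R_B as the redundant. The primary structure is the cantilever fixed at A.
Downward deflection at the released point B due to the loads:
  triangular load, peak 43 at the fixed end: w₀L⁴/(30EI) = 366.9/EI
  point load 153.5 at a = 2.4: Pa²(3L − a)/(6EI) = 1415/EI
  δ_0 = 1782/EI
Flexibility coefficient — unit upward force at B: δ_{BB} = L³/(3EI) = 21.33/EI.
Compatibility at B: δ_0 − R_B·δ_{BB} = 0, so R_B = 1782/21.33 = 83.51 kN.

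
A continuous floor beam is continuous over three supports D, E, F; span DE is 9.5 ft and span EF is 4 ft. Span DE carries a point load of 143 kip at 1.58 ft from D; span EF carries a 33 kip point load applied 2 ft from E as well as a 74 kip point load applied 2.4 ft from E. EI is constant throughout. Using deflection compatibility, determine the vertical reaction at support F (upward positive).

R_F = 36.06 kip

Insert a hinge at E; M_E is the redundant, and each span becomes simply supported.
Rotations at E on the released spans (each span's end-slope, ×1/EI):
  span DE: point load 143 at a = 1.58: Pab(L + a)/(6LEI) = 347.8/EI
  span EF: point load 33 at a = 2: Pab(L + b)/(6LEI) = 33/EI
  span EF: point load 74 at a = 2.4: Pab(L + b)/(6LEI) = 66.3/EI
  relative rotation θ_0 = (347.8 + 99.3)/EI = 447.1/EI
A unit hogging moment at E produces rotation L₁/(3EI) + L₂/(3EI) = 4.5/EI.
Slope continuity at E: θ_0 = M_E·4.5/EI, so M_E = 447.1/4.5 = 99.37 kip·ft (hogging).
Span EF, ΣM about F: R_E^{EF}·4 = 184.4 + 99.37, so R_E^{EF} = 70.94 kip and R_F = 107 − 70.94 = 36.06 kip.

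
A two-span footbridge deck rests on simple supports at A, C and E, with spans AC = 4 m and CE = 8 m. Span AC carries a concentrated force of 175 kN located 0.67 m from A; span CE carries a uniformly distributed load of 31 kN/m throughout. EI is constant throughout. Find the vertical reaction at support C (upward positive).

R_C = 222.4 kN

Take M_C as the redundant. Released structure: two simple spans AC and CE with a hinge at C.
End slopes at the hinge C, treating each span as simply supported:
  span AC: point load 175 at a = 0.67: Pab(L + a)/(6LEI) = 75.97/EI
  span CE: UDL 31: wL³/(24EI) = 661.3/EI
  relative rotation θ_0 = (75.97 + 661.3)/EI = 737.3/EI
A unit hogging moment at C produces rotation L₁/(3EI) + L₂/(3EI) = 4/EI.
Compatibility: M_C·(L₁+L₂)/(3EI) = θ_0, giving M_C = 184.3 kN·m (hogging).
Span AC, ΣM about A with M_C applied at C: R_C^{AC}·4 = 117.2 + 184.3, so R_C^{AC} = 75.39 kN and R_A = 175 − 75.39 = 99.61 kN.
Span CE, ΣM about E: R_C^{CE}·8 = 992 + 184.3, so R_C^{CE} = 147 kN and R_E = 248 − 147 = 101 kN.
R_C = 75.39 + 147 = 222.4 kN.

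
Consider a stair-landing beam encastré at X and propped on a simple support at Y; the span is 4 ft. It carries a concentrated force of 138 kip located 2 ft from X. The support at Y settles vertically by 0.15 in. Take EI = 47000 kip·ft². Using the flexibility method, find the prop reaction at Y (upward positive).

Choose R_Y as the redundant. The primary structure is the cantilever fixed at X.
Deflection at Y on the released cantilever, summing each load's contribution:
  point load 138 at a = 2: Pa²(3L − a)/(6EI) = 920/EI
Flexibility coefficient — unit upward force at Y: δ_{YY} = L³/(3EI) = 21.33/EI.
With EI = 47000 kip·ft²: δ_0 = 0.019574 ft and δ_{YY} = 0.000454 ft/kip.
Compatibility — the beam at Y must follow the support down by 0.0125 ft: δ_0 − R_Y·δ_{YY} = 0.0125, so R_Y = (0.019574 − 0.0125)/0.000454 = 15.59 kip.

R_Y = 15.59 kip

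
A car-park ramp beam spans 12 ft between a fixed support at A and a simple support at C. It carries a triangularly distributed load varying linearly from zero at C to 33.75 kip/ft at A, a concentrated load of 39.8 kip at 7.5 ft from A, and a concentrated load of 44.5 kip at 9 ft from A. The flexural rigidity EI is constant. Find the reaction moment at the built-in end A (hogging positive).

M_A = 463.5 kip·ft

Release the roller at C. Primary structure: cantilever fixed at A.
Deflection at C on the released cantilever, summing each load's contribution:
  triangular load, peak 33.75 at the fixed end: w₀L⁴/(30EI) = 23328/EI
  point load 39.8 at a = 7.5: Pa²(3L − a)/(6EI) = 10634/EI
  point load 44.5 at a = 9: Pa²(3L − a)/(6EI) = 16220/EI
  δ_0 = 50182/EI
Tip deflection under a unit load at C: L³/(3EI) = 576/EI.
Compatibility at C: δ_0 − R_C·δ_{CC} = 0, so R_C = 50182/576 = 87.12 kip.
Moment equilibrium about A: M_A = Σ(load moments about A) − R_C·L = 1509 − 87.12×12 = 463.5 kip·ft.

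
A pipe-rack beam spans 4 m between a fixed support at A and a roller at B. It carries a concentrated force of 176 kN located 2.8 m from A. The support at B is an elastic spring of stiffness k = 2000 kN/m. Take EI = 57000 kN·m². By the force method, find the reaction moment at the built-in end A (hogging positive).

M_A = 323 kN·m

Choose R_B as the redundant. The primary structure is the cantilever fixed at A.
Deflection at B on the released cantilever, summing each load's contribution:
  point load 176 at a = 2.8: Pa²(3L − a)/(6EI) = 2116/EI
Tip deflection under a unit load at B: L³/(3EI) = 21.33/EI.
With EI = 57000 kN·m²: δ_0 = 0.037119 m and δ_{BB} = 0.000374 m/kN.
Compatibility — the spring shortens by R_B/k under the reaction it provides: δ_0 − R_B·δ_{BB} = R_B/k. With 1/k = 0.0005 m/kN, R_B = δ_0 / (δ_{BB} + 1/k) = 0.037119 / (0.000374 + 0.0005) = 42.46 kN.
Moment equilibrium about A: M_A = Σ(load moments about A) − R_B·L = 492.8 − 42.46×4 = 323 kN·m.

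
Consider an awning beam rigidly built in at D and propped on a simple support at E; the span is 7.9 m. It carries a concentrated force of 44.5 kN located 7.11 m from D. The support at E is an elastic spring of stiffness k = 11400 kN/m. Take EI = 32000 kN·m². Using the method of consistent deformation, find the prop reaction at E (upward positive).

R_E = 37.21 kN

Remove the prop at E; the released (primary) structure is a cantilever built in at D.
Primary-structure tip deflection at E by superposition:
  point load 44.5 at a = 7.11: Pa²(3L − a)/(6EI) = 6220/EI
Flexibility coefficient — unit upward force at E: δ_{EE} = L³/(3EI) = 164.3/EI.
With EI = 32000 kN·m²: δ_0 = 0.19438 m and δ_{EE} = 0.005136 m/kN.
Compatibility — the spring shortens by R_E/k under the reaction it provides: δ_0 − R_E·δ_{EE} = R_E/k. With 1/k = 0.000088 m/kN, R_E = δ_0 / (δ_{EE} + 1/k) = 0.19438 / (0.005136 + 0.000088) = 37.21 kN.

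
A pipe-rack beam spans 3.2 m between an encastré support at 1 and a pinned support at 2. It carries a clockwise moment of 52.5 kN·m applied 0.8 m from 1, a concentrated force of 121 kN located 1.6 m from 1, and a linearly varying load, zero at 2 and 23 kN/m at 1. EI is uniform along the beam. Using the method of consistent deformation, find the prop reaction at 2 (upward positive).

R_2 = 55.94 kN

Choose R_2 as the redundant. The primary structure is the cantilever fixed at 1.
Free-end deflection of the primary structure under the applied loading (downward +):
  clockwise couple 52.5 at a = 0.8: M₀a(2L − a)/(2EI) = 117.6/EI
  point load 121 at a = 1.6: Pa²(3L − a)/(6EI) = 413/EI
  triangular load, peak 23 at the fixed end: w₀L⁴/(30EI) = 80.39/EI
  δ_0 = 611/EI
Tip deflection under a unit load at 2: L³/(3EI) = 10.92/EI.
The prop prevents deflection at 2: R_2 = δ_0/δ_{22} = 611/10.92 = 55.94 kN.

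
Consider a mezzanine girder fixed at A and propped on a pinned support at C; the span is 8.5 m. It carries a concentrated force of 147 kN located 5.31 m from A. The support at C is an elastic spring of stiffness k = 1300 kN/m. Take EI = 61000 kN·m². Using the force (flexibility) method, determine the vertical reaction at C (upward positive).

Take the reaction at C as the redundant and release it; the primary structure is a cantilever fixed at A.
Primary-structure tip deflection at C by superposition:
  point load 147 at a = 5.31: Pa²(3L − a)/(6EI) = 13947/EI
Tip deflection under a unit load at C: L³/(3EI) = 204.7/EI.
With EI = 61000 kN·m²: δ_0 = 0.22864 m and δ_{CC} = 0.003356 m/kN.
Compatibility — the spring shortens by R_C/k under the reaction it provides: δ_0 − R_C·δ_{CC} = R_C/k. With 1/k = 0.000769 m/kN, R_C = δ_0 / (δ_{CC} + 1/k) = 0.22864 / (0.003356 + 0.000769) = 55.43 kN.

R_C = 55.43 kN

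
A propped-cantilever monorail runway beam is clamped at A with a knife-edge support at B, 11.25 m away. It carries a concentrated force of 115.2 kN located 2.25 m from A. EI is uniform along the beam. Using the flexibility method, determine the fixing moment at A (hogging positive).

Take the reaction at B as the redundant and release it; the primary structure is a cantilever fixed at A.
Primary-structure tip deflection at B by superposition:
  point load 115.2 at a = 2.25: Pa²(3L − a)/(6EI) = 3062/EI
Tip deflection under a unit load at B: L³/(3EI) = 474.6/EI.
Compatibility at B: δ_0 − R_B·δ_{BB} = 0, so R_B = 3062/474.6 = 6.451 kN.
Moment equilibrium about A: M_A = Σ(load moments about A) − R_B·L = 259.2 − 6.451×11.25 = 186.6 kN·m.

M_A = 186.6 kN·m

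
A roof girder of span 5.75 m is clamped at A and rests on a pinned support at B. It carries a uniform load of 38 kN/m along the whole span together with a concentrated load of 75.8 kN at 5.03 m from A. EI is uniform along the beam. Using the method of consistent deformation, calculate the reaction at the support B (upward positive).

R_B = 143.6 kN

Take the reaction at B as the redundant and release it; the primary structure is a cantilever fixed at A.
Deflection at B on the released cantilever, summing each load's contribution:
  UDL 38: wL⁴/(8EI) = 5192/EI
  point load 75.8 at a = 5.03: Pa²(3L − a)/(6EI) = 3906/EI
  δ_0 = 9098/EI
Flexibility coefficient — unit upward force at B: δ_{BB} = L³/(3EI) = 63.37/EI.
Compatibility at B: δ_0 − R_B·δ_{BB} = 0, so R_B = 9098/63.37 = 143.6 kN.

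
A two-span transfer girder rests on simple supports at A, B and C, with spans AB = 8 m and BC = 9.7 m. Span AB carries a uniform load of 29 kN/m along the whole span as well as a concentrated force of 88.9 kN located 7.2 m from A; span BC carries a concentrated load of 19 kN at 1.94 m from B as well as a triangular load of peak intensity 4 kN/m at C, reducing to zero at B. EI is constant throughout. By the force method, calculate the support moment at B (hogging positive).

M_B = 158.9 kN·m

Insert a hinge at B; M_B is the redundant, and each span becomes simply supported.
End slopes at the hinge B, treating each span as simply supported:
  span AB: UDL 29: wL³/(24EI) = 618.7/EI
  span AB: point load 88.9 at a = 7.2: Pab(L + a)/(6LEI) = 162.2/EI
  span BC: point load 19 at a = 1.94: Pab(L + b)/(6LEI) = 85.81/EI
  span BC: triangular load, peak 4: 7w₀L³/(360EI) = 70.99/EI
  relative rotation θ_0 = (780.8 + 156.8)/EI = 937.6/EI
A unit hogging moment at B produces rotation L₁/(3EI) + L₂/(3EI) = 5.9/EI.
Compatibility: M_B·(L₁+L₂)/(3EI) = θ_0, giving M_B = 158.9 kN·m (hogging).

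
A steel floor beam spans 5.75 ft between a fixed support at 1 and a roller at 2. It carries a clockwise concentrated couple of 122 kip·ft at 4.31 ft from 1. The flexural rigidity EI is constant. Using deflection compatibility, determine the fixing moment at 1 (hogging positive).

Take the reaction at 2 as the redundant and release it; the primary structure is a cantilever fixed at 1.
Downward deflection at the released point 2 due to the loads:
  clockwise couple 122 at a = 4.31: M₀a(2L − a)/(2EI) = 1890/EI
Tip deflection under a unit load at 2: L³/(3EI) = 63.37/EI.
Compatibility at 2: δ_0 − R_2·δ_{22} = 0, so R_2 = 1890/63.37 = 29.83 kip.
Moment equilibrium about 1: M_1 = Σ(load moments about 1) − R_2·L = 122 − 29.83×5.75 = -49.52 kip·ft.

M_1 = -49.52 kip·ft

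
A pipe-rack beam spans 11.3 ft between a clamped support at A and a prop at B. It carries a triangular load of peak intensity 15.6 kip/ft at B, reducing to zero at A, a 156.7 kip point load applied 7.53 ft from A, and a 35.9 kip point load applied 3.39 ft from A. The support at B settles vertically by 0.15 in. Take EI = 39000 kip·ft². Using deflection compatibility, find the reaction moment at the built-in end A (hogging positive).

Release the roller at B. Primary structure: cantilever fixed at A.
Downward deflection at the released point B due to the loads:
  triangular load, peak 15.6 at the free end: 11w₀L⁴/(120EI) = 23316/EI
  point load 156.7 at a = 7.53: Pa²(3L − a)/(6EI) = 39050/EI
  point load 35.9 at a = 3.39: Pa²(3L − a)/(6EI) = 2098/EI
  δ_0 = 64463/EI
Tip deflection under a unit load at B: L³/(3EI) = 481/EI.
With EI = 39000 kip·ft²: δ_0 = 1.6529 ft and δ_{BB} = 0.012332 ft/kip.
Compatibility — the beam at B must follow the support down by 0.0125 ft: δ_0 − R_B·δ_{BB} = 0.0125, so R_B = (1.6529 − 0.0125)/0.012332 = 133 kip.
Moment equilibrium about A: M_A = Σ(load moments about A) − R_B·L = 1966 − 133×11.3 = 462.6 kip·ft.

M_A = 462.6 kip·ft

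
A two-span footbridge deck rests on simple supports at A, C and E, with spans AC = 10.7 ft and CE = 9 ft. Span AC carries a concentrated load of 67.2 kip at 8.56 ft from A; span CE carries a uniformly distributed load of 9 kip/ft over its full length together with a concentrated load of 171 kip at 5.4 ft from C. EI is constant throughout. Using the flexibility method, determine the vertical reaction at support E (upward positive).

Insert a hinge at C; M_C is the redundant, and each span becomes simply supported.
Discontinuity in slope at C on the released structure — sum the simple-span end rotations:
  span AC: point load 67.2 at a = 8.56: Pab(L + a)/(6LEI) = 369.3/EI
  span CE: UDL 9: wL³/(24EI) = 273.4/EI
  span CE: point load 171 at a = 5.4: Pab(L + b)/(6LEI) = 775.7/EI
  relative rotation θ_0 = (369.3 + 1049)/EI = 1418/EI
A unit hogging moment at C produces rotation L₁/(3EI) + L₂/(3EI) = 6.567/EI.
Compatibility: M_C·(L₁+L₂)/(3EI) = θ_0, giving M_C = 216 kip·ft (hogging).
Span CE, ΣM about E: R_C^{CE}·9 = 980.1 + 216, so R_C^{CE} = 132.9 kip and R_E = 252 − 132.9 = 119.1 kip.

R_E = 119.1 kip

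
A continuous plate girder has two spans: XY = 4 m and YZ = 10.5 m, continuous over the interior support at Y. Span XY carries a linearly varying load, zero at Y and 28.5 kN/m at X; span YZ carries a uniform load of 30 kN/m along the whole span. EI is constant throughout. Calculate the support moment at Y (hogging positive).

M_Y = 306.7 kN·m

Take M_Y as the redundant. Released structure: two simple spans XY and YZ with a hinge at Y.
Discontinuity in slope at Y on the released structure — sum the simple-span end rotations:
  span XY: triangular load, peak 28.5: 7w₀L³/(360EI) = 35.47/EI
  span YZ: UDL 30: wL³/(24EI) = 1447/EI
  relative rotation θ_0 = (35.47 + 1447)/EI = 1482/EI
A unit hogging moment at Y produces rotation L₁/(3EI) + L₂/(3EI) = 4.833/EI.
Slope continuity at Y: θ_0 = M_Y·4.833/EI, so M_Y = 1482/4.833 = 306.7 kN·m (hogging).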